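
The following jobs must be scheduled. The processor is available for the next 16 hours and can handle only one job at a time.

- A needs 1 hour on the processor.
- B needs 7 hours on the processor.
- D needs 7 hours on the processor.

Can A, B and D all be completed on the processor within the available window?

Running back to back, the jobs need 1 + 7 + 7 = 15 hours on the processor.
Since 15 ≤ 16, they fit within the window.

Yes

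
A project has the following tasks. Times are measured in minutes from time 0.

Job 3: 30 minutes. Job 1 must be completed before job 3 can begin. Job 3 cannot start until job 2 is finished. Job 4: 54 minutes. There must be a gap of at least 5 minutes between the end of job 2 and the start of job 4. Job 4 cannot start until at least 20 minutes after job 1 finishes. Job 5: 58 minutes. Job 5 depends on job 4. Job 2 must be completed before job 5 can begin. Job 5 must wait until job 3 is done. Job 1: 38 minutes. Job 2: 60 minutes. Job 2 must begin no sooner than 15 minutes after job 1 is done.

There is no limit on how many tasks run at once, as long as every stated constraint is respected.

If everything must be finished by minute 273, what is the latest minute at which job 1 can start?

43

To finish by minute 273, job 5 (duration 58) must start no later than minute 215.
Job 3 feeds into job 5 (must start by minute 215); so job 3 must finish by minute 215 and therefore start by minute 185.
Job 4 feeds into job 5 (must start by minute 215); so job 4 must finish by minute 215 and therefore start by minute 161.
Job 2 has several dependents: job 3 (must start by minute 185); job 4 (must start by minute 161, minus 5-minute gap → minute 156); job 5 (must start by minute 215). The earliest of those limits is minute 156, so job 2 must start by 156 − 60 = minute 96.
For job 1: job 2 (must start by minute 96, minus 15-minute gap → minute 81); job 3 (must start by minute 185); job 4 (must start by minute 161, minus 20-minute gap → minute 141). The most restrictive is minute 81; with a 38-minute duration, job 1 must start by minute 43.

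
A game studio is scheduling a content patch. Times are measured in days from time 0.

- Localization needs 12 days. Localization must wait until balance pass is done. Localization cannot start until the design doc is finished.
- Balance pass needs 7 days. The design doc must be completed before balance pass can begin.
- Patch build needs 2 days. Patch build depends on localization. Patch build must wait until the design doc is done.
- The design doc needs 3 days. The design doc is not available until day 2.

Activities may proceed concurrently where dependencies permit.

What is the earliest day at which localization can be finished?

24

The design doc waits on its own release at day 2, so it starts at day 2 and finishes at 2 + 3 = day 5.
Balance pass cannot begin until the design doc (finishes day 5). It runs from day 5 to 5 + 7 = day 12.
For localization: balance pass (finishes day 12); the design doc (finishes day 5). Taking the maximum gives a start of day 12, and it finishes at 12 + 12 = day 24.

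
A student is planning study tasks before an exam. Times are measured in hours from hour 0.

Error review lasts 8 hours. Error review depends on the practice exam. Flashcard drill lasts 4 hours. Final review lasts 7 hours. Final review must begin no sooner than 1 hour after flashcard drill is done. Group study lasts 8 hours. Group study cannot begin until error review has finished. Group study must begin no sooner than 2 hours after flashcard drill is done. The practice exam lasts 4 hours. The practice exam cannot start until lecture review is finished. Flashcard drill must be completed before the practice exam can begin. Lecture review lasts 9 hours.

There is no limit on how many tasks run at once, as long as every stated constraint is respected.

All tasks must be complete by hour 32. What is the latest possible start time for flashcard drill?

Group study must finish by hour 32; it takes 8 hours, so it must start by 32 − 8 = hour 24.
Error review has to be done before group study (must start by hour 24). That means finishing by hour 24, i.e. starting by 24 − 8 = hour 16.
Since error review (must start by hour 16) depends on it, the practice exam must finish by hour 16. Backing off its 4-hour duration gives a latest start of hour 12.
Nothing follows final review; the deadline of hour 32 is its only limit. It must start by 32 − 7 = hour 25.
Flashcard drill has several dependents: the practice exam (must start by hour 12); group study (must start by hour 24, minus 2-hour gap → hour 22); final review (must start by hour 25, minus 1-hour gap → hour 24). The earliest of those limits is hour 12, so flashcard drill must start by 12 − 4 = hour 8.

8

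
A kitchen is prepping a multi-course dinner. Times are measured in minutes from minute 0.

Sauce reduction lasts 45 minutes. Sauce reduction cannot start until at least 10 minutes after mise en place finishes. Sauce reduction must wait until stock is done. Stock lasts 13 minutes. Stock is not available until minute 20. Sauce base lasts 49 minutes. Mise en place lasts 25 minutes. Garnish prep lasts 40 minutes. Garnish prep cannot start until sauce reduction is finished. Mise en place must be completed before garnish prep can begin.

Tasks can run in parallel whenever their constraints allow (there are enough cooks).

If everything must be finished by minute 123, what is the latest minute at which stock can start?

25

Garnish prep has no dependents, so it just needs to finish by minute 123. Starting by 123 − 40 = minute 83 achieves that.
Since garnish prep (must start by minute 83) depends on it, sauce reduction must finish by minute 83. Backing off its 45-minute duration gives a latest start of minute 38.
Stock has to be done before sauce reduction (must start by minute 38). That means finishing by minute 38, i.e. starting by 38 − 13 = minute 25.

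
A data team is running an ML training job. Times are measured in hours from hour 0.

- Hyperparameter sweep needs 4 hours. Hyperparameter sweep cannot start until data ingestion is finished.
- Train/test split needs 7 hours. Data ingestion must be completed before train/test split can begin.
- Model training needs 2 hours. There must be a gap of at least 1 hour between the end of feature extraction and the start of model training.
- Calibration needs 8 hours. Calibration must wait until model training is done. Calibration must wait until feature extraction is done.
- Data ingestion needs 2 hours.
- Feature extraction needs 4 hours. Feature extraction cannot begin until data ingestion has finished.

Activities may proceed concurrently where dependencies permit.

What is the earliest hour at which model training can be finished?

9

Data ingestion can start immediately at hour 0; it finishes at hour 2.
After data ingestion (finishes hour 2), feature extraction can start at hour 2 and finishes at hour 6.
Model training waits on feature extraction (finishes hour 6, plus 1-hour gap → hour 7), so it starts at hour 7 and finishes at 7 + 2 = hour 9.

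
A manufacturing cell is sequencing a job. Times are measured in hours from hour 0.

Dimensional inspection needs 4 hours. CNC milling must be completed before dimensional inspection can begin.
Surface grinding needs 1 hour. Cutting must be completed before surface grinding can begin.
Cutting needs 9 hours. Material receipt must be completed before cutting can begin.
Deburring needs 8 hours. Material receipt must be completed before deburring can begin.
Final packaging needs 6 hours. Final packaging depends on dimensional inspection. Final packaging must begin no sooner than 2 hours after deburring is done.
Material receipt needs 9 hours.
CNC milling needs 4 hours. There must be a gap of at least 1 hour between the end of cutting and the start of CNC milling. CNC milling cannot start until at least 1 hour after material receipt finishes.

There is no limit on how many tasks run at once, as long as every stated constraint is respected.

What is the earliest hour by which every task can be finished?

Material receipt can start immediately at hour 0; it finishes at hour 9.
After material receipt (finishes hour 9), deburring can start at hour 9 and finishes at hour 17.
Cutting waits on material receipt (finishes hour 9), so it starts at hour 9 and finishes at 9 + 9 = hour 18.
Surface grinding cannot begin until cutting (finishes hour 18). It runs from hour 18 to 18 + 1 = hour 19.
CNC milling has to wait for cutting (finishes hour 18, plus 1-hour gap → hour 19); material receipt (finishes hour 9, plus 1-hour gap → hour 10). The latest of these is hour 19, so CNC milling runs hour 19 to 19 + 4 = hour 23.
After CNC milling (finishes hour 23), dimensional inspection can start at hour 23 and finishes at hour 27.
For final packaging: dimensional inspection (finishes hour 27); deburring (finishes hour 17, plus 2-hour gap → hour 19). Taking the maximum gives a start of hour 27, and it finishes at 27 + 6 = hour 33.
All tasks are finished once the last one completes. Finish times: Material receipt at 9, Cutting at 18, Deburring at 17, CNC milling at 23, Surface grinding at 19, Dimensional inspection at 27, Final packaging at 33. The latest is hour 33.

33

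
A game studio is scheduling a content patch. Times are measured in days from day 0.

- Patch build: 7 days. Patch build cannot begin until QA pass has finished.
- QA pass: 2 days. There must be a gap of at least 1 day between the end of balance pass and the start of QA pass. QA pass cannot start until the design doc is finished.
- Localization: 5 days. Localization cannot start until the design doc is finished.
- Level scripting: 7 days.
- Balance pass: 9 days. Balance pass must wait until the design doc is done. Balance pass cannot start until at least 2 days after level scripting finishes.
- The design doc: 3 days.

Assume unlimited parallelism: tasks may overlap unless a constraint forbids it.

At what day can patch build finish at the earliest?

28

Nothing blocks level scripting, so it runs from day 0 to day 7.
The design doc can start immediately at day 0; it finishes at day 3.
Balance pass needs all of the design doc (finishes day 3); level scripting (finishes day 7, plus 2-day gap → day 9). That puts its earliest start at day 9; it finishes at 9 + 9 = day 18.
QA pass has to wait for balance pass (finishes day 18, plus 1-day gap → day 19); the design doc (finishes day 3). The latest of these is day 19, so QA pass runs day 19 to 19 + 2 = day 21.
After QA pass (finishes day 21), patch build can start at day 21 and finishes at day 28.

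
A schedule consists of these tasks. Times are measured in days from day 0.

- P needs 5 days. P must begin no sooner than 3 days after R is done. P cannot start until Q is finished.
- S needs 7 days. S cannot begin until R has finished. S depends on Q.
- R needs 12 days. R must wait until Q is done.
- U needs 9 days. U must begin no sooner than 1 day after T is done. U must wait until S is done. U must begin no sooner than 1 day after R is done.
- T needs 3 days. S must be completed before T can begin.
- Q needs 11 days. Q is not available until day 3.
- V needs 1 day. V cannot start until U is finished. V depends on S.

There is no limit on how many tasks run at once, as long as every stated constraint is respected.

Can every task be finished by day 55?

Yes

After its own release at day 3, Q can start at day 3 and finishes at day 14.
R waits on Q (finishes day 14), so it starts at day 14 and finishes at 14 + 12 = day 26.
S cannot start until R (finishes day 26); Q (finishes day 14). The controlling bound is day 26, so S finishes at 26 + 7 = day 33.
T cannot begin until S (finishes day 33). It runs from day 33 to 33 + 3 = day 36.
U cannot start until T (finishes day 36, plus 1-day gap → day 37); S (finishes day 33); R (finishes day 26, plus 1-day gap → day 27). The controlling bound is day 37, so U finishes at 37 + 9 = day 46.
For V: U (finishes day 46); S (finishes day 33). Taking the maximum gives a start of day 46, and it finishes at 46 + 1 = day 47.
For P: R (finishes day 26, plus 3-day gap → day 29); Q (finishes day 14). Taking the maximum gives a start of day 29, and it finishes at 29 + 5 = day 34.
Every task is finished by day 47, which is no later than the deadline of 55, so the schedule is feasible.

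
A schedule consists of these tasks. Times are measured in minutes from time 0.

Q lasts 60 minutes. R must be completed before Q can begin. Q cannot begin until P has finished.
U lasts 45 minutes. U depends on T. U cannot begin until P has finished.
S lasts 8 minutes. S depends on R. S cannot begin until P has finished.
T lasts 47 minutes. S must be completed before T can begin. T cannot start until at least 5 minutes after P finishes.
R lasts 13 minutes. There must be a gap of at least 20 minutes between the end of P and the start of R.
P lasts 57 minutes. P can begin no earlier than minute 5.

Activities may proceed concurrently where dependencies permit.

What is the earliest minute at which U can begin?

After its own release at minute 5, P can start at minute 5 and finishes at minute 62.
R waits on P (finishes minute 62, plus 20-minute gap → minute 82), so it starts at minute 82 and finishes at 82 + 13 = minute 95.
S needs all of R (finishes minute 95); P (finishes minute 62). That puts its earliest start at minute 95; it finishes at 95 + 8 = minute 103.
T needs all of S (finishes minute 103); P (finishes minute 62, plus 5-minute gap → minute 67). That puts its earliest start at minute 103; it finishes at 103 + 47 = minute 150.
U waits on T (finishes minute 150); P (finishes minute 62). The latest of these is minute 150, which is the earliest U can start.

150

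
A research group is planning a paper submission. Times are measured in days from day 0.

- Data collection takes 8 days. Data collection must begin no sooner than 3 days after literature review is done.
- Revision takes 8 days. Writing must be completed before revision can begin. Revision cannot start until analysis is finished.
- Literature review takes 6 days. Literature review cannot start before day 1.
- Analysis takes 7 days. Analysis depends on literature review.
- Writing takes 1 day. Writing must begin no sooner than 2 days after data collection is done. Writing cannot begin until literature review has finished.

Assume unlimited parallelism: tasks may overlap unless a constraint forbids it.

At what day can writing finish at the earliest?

After its own release at day 1, literature review can start at day 1 and finishes at day 7.
Data collection cannot begin until literature review (finishes day 7, plus 3-day gap → day 10). It runs from day 10 to 10 + 8 = day 18.
Writing cannot start until data collection (finishes day 18, plus 2-day gap → day 20); literature review (finishes day 7). The controlling bound is day 20, so writing finishes at 20 + 1 = day 21.

21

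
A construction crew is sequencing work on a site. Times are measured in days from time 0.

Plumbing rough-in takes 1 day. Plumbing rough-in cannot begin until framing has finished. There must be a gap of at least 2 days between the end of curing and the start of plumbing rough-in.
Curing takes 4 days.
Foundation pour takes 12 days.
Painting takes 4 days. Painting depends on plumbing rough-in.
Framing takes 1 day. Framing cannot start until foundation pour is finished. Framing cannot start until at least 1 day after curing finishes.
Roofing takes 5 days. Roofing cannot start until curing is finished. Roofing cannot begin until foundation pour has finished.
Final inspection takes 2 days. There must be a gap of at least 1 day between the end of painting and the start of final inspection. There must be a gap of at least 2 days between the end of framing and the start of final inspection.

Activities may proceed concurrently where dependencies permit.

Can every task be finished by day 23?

Yes

Curing can start immediately at day 0; it finishes at day 4.
Foundation pour has no prerequisites, so it starts at day 0 and finishes at day 12.
Roofing needs all of curing (finishes day 4); foundation pour (finishes day 12). That puts its earliest start at day 12; it finishes at 12 + 5 = day 17.
Framing has to wait for foundation pour (finishes day 12); curing (finishes day 4, plus 1-day gap → day 5). The latest of these is day 12, so framing runs day 12 to 12 + 1 = day 13.
Plumbing rough-in has to wait for framing (finishes day 13); curing (finishes day 4, plus 2-day gap → day 6). The latest of these is day 13, so plumbing rough-in runs day 13 to 13 + 1 = day 14.
Painting waits on plumbing rough-in (finishes day 14), so it starts at day 14 and finishes at 14 + 4 = day 18.
Final inspection cannot start until painting (finishes day 18, plus 1-day gap → day 19); framing (finishes day 13, plus 2-day gap → day 15). The controlling bound is day 19, so final inspection finishes at 19 + 2 = day 21.
Every task is finished by day 21, which is no later than the deadline of 23, so the schedule is feasible.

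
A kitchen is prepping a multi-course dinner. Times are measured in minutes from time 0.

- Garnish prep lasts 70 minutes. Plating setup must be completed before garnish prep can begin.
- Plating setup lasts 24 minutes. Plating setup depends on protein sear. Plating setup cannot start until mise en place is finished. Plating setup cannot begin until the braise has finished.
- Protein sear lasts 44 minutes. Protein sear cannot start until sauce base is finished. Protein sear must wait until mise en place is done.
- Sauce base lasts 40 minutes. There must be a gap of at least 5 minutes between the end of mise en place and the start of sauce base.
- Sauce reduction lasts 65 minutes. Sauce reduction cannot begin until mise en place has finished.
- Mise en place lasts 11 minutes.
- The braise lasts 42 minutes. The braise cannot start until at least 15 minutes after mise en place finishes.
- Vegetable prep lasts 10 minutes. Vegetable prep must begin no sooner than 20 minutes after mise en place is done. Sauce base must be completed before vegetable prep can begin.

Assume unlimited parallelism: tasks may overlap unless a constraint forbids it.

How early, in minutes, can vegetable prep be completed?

Nothing blocks mise en place, so it runs from minute 0 to minute 11.
After mise en place (finishes minute 11, plus 5-minute gap → minute 16), sauce base can start at minute 16 and finishes at minute 56.
For vegetable prep: mise en place (finishes minute 11, plus 20-minute gap → minute 31); sauce base (finishes minute 56). Taking the maximum gives a start of minute 56, and it finishes at 56 + 10 = minute 66.

66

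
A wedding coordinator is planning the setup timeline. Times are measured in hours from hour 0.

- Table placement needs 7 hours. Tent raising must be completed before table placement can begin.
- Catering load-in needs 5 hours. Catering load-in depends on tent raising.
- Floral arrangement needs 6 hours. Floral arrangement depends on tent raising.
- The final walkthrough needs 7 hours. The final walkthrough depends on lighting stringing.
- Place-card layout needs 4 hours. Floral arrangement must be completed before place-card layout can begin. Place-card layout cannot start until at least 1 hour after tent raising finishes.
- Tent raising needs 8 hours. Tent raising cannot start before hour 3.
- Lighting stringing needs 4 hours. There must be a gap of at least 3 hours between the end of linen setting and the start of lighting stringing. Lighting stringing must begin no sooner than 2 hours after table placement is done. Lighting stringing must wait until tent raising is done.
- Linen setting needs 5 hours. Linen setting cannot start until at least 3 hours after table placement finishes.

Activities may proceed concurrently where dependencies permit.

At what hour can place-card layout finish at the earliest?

21

After its own release at hour 3, tent raising can start at hour 3 and finishes at hour 11.
Floral arrangement waits on tent raising (finishes hour 11), so it starts at hour 11 and finishes at 11 + 6 = hour 17.
For place-card layout: floral arrangement (finishes hour 17); tent raising (finishes hour 11, plus 1-hour gap → hour 12). Taking the maximum gives a start of hour 17, and it finishes at 17 + 4 = hour 21.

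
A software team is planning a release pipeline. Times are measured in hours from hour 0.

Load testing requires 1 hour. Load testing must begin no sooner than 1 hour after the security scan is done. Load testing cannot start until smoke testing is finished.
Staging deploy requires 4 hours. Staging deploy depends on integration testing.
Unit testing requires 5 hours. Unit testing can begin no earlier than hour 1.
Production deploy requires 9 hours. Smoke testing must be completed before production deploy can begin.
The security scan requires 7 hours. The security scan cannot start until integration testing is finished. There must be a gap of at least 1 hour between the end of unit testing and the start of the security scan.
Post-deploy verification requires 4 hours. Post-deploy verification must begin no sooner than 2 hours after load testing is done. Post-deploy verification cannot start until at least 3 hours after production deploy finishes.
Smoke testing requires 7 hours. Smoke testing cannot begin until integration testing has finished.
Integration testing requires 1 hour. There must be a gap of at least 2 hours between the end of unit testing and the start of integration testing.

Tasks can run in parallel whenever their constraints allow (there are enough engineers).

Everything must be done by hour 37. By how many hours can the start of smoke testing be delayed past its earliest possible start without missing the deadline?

Unit testing waits on its own release at hour 1, so it starts at hour 1 and finishes at 1 + 5 = hour 6.
Integration testing waits on unit testing (finishes hour 6, plus 2-hour gap → hour 8), so it starts at hour 8 and finishes at 8 + 1 = hour 9.
Smoke testing waits on integration testing (finishes hour 9), so it starts at hour 9 and finishes at 9 + 7 = hour 16.

Working backward from the deadline:
Post-deploy verification must finish by hour 37; it takes 4 hours, so it must start by 37 − 4 = hour 33.
Load testing has to be done before post-deploy verification (must start by hour 33, minus 2-hour gap → hour 31). That means finishing by hour 31, i.e. starting by 31 − 1 = hour 30.
Production deploy must finish before post-deploy verification (must start by hour 33, minus 3-hour gap → hour 30). With a 9-hour duration, production deploy must start by 30 − 9 = hour 21.
Smoke testing feeds load testing (must start by hour 30); production deploy (must start by hour 21). Taking the minimum, smoke testing must finish by hour 21 and start by 21 − 7 = hour 14.
So smoke testing can start as early as hour 9 and as late as hour 14, giving 14 − 9 = 5 hours of slack.

5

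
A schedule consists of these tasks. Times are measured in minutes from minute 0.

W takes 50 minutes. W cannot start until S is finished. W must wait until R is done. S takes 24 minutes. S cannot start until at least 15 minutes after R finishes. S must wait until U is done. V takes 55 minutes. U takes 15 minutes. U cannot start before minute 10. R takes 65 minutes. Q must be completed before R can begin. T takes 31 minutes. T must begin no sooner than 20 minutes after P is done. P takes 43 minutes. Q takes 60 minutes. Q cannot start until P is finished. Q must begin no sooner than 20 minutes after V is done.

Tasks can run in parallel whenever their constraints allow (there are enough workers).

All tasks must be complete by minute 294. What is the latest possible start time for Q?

80

To finish by minute 294, W (duration 50) must start no later than minute 244.
Since W (must start by minute 244) depends on it, S must finish by minute 244. Backing off its 24-minute duration gives a latest start of minute 220.
R must finish in time for S (must start by minute 220, minus 15-minute gap → minute 205); W (must start by minute 244). The tightest is minute 205, so R must start by 205 − 65 = minute 140.
Since R (must start by minute 140) depends on it, Q must finish by minute 140. Backing off its 60-minute duration gives a latest start of minute 80.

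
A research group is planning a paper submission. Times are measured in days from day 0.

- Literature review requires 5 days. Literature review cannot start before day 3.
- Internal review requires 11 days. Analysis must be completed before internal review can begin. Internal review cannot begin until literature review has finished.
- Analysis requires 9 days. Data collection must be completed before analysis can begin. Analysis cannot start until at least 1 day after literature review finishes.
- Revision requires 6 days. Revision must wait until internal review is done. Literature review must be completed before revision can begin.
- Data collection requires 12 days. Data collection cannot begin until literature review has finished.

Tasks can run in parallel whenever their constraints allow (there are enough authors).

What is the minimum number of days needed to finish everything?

After its own release at day 3, literature review can start at day 3 and finishes at day 8.
After literature review (finishes day 8), data collection can start at day 8 and finishes at day 20.
Analysis needs all of data collection (finishes day 20); literature review (finishes day 8, plus 1-day gap → day 9). That puts its earliest start at day 20; it finishes at 20 + 9 = day 29.
Internal review has to wait for analysis (finishes day 29); literature review (finishes day 8). The latest of these is day 29, so internal review runs day 29 to 29 + 11 = day 40.
For revision: internal review (finishes day 40); literature review (finishes day 8). Taking the maximum gives a start of day 40, and it finishes at 40 + 6 = day 46.
All tasks are finished once the last one completes. Finish times: Literature review at 8, Data collection at 20, Analysis at 29, Internal review at 40, Revision at 46. The latest is day 46.

46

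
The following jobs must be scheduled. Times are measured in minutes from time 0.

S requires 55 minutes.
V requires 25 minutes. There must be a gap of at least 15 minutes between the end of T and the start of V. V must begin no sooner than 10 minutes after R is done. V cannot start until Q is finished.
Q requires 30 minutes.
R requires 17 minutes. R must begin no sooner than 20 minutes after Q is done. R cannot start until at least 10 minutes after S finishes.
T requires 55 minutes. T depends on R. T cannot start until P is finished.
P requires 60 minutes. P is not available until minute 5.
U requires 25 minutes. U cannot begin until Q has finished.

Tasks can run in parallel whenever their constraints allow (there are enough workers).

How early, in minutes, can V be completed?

177

S can start immediately at minute 0; it finishes at minute 55.
Nothing blocks Q, so it runs from minute 0 to minute 30.
R needs all of Q (finishes minute 30, plus 20-minute gap → minute 50); S (finishes minute 55, plus 10-minute gap → minute 65). That puts its earliest start at minute 65; it finishes at 65 + 17 = minute 82.
After its own release at minute 5, P can start at minute 5 and finishes at minute 65.
T has to wait for R (finishes minute 82); P (finishes minute 65). The latest of these is minute 82, so T runs minute 82 to 82 + 55 = minute 137.
For V: T (finishes minute 137, plus 15-minute gap → minute 152); R (finishes minute 82, plus 10-minute gap → minute 92); Q (finishes minute 30). Taking the maximum gives a start of minute 152, and it finishes at 152 + 25 = minute 177.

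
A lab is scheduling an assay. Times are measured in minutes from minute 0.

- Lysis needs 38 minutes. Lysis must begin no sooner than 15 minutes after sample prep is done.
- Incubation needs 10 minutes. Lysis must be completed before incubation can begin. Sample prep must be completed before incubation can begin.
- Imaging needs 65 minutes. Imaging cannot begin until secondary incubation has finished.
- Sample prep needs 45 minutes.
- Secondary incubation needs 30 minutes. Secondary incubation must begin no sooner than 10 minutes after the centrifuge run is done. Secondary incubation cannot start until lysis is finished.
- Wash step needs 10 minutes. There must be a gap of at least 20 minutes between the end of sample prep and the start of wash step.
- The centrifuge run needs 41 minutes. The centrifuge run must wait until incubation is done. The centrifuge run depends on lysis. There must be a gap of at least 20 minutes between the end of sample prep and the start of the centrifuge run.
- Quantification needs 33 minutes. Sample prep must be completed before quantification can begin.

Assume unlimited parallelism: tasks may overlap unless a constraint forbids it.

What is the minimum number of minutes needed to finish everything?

254

Sample prep can start immediately at minute 0; it finishes at minute 45.
After sample prep (finishes minute 45), quantification can start at minute 45 and finishes at minute 78.
After sample prep (finishes minute 45, plus 20-minute gap → minute 65), wash step can start at minute 65 and finishes at minute 75.
Lysis cannot begin until sample prep (finishes minute 45, plus 15-minute gap → minute 60). It runs from minute 60 to 60 + 38 = minute 98.
Incubation cannot start until lysis (finishes minute 98); sample prep (finishes minute 45). The controlling bound is minute 98, so incubation finishes at 98 + 10 = minute 108.
The centrifuge run needs all of incubation (finishes minute 108); lysis (finishes minute 98); sample prep (finishes minute 45, plus 20-minute gap → minute 65). That puts its earliest start at minute 108; it finishes at 108 + 41 = minute 149.
For secondary incubation: the centrifuge run (finishes minute 149, plus 10-minute gap → minute 159); lysis (finishes minute 98). Taking the maximum gives a start of minute 159, and it finishes at 159 + 30 = minute 189.
After secondary incubation (finishes minute 189), imaging can start at minute 189 and finishes at minute 254.
All tasks are finished once the last one completes. Finish times: Sample prep at 45, Lysis at 98, Incubation at 108, The centrifuge run at 149, Wash step at 75, Secondary incubation at 189, Imaging at 254, Quantification at 78. The latest is minute 254.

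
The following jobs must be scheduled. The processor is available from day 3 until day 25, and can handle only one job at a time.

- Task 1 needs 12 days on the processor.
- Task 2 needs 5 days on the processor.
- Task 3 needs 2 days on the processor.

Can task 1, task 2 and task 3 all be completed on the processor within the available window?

Yes

The processor window is 25 − 3 = 22 days.
Running back to back, the jobs need 12 + 5 + 2 = 19 days on the processor.
Since 19 ≤ 22, they fit within the window.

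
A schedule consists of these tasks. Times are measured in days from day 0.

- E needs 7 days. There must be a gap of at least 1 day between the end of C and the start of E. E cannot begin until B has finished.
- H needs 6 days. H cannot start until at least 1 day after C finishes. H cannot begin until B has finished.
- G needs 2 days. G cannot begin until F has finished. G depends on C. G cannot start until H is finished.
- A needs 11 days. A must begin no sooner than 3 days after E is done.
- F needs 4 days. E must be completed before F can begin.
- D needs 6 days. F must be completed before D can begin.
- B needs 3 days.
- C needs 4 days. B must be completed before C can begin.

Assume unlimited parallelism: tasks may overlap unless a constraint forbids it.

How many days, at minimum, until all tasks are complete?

Nothing blocks B, so it runs from day 0 to day 3.
After B (finishes day 3), C can start at day 3 and finishes at day 7.
H needs all of C (finishes day 7, plus 1-day gap → day 8); B (finishes day 3). That puts its earliest start at day 8; it finishes at 8 + 6 = day 14.
For E: C (finishes day 7, plus 1-day gap → day 8); B (finishes day 3). Taking the maximum gives a start of day 8, and it finishes at 8 + 7 = day 15.
F waits on E (finishes day 15), so it starts at day 15 and finishes at 15 + 4 = day 19.
G needs all of F (finishes day 19); C (finishes day 7); H (finishes day 14). That puts its earliest start at day 19; it finishes at 19 + 2 = day 21.
After F (finishes day 19), D can start at day 19 and finishes at day 25.
A waits on E (finishes day 15, plus 3-day gap → day 18), so it starts at day 18 and finishes at 18 + 11 = day 29.
All tasks are finished once the last one completes. Finish times: A at 29, B at 3, C at 7, D at 25, E at 15, F at 19, G at 21, H at 14. The latest is day 29.

29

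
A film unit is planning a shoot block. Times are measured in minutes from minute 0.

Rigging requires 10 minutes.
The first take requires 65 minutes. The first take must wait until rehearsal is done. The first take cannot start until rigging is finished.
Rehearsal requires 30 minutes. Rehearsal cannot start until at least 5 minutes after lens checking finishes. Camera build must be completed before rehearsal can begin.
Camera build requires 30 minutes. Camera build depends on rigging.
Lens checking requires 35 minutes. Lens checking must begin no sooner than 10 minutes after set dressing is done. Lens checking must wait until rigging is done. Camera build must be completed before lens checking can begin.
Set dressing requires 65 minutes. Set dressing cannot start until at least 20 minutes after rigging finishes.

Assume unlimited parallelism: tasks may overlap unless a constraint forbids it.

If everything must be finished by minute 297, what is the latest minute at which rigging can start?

57

To finish by minute 297, the first take (duration 65) must start no later than minute 232.
Since the first take (must start by minute 232) depends on it, rehearsal must finish by minute 232. Backing off its 30-minute duration gives a latest start of minute 202.
Lens checking feeds into rehearsal (must start by minute 202, minus 5-minute gap → minute 197); so lens checking must finish by minute 197 and therefore start by minute 162.
Set dressing must finish before lens checking (must start by minute 162, minus 10-minute gap → minute 152). With a 65-minute duration, set dressing must start by 152 − 65 = minute 87.
For camera build: lens checking (must start by minute 162); rehearsal (must start by minute 202). The most restrictive is minute 162; with a 30-minute duration, camera build must start by minute 132.
Rigging has several dependents: set dressing (must start by minute 87, minus 20-minute gap → minute 67); camera build (must start by minute 132); lens checking (must start by minute 162); the first take (must start by minute 232). The earliest of those limits is minute 67, so rigging must start by 67 − 10 = minute 57.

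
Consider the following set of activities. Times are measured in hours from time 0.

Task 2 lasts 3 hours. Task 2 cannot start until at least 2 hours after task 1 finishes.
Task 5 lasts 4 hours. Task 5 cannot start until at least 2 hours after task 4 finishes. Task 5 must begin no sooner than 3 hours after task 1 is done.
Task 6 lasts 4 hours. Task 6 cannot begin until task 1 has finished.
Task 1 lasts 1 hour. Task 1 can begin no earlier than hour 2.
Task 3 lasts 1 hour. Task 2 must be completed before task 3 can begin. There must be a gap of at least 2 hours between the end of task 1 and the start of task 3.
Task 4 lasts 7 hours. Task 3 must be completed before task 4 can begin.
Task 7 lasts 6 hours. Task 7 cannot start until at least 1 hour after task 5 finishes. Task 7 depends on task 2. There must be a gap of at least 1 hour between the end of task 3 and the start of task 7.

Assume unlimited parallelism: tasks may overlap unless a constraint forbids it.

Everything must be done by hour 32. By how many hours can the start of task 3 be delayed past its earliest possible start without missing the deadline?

3

Task 1 cannot begin until its own release at hour 2. It runs from hour 2 to 2 + 1 = hour 3.
After task 1 (finishes hour 3, plus 2-hour gap → hour 5), task 2 can start at hour 5 and finishes at hour 8.
For task 3: task 2 (finishes hour 8); task 1 (finishes hour 3, plus 2-hour gap → hour 5). Taking the maximum gives a start of hour 8, and it finishes at 8 + 1 = hour 9.

Working backward from the deadline:
Nothing follows task 7; the deadline of hour 32 is its only limit. It must start by 32 − 6 = hour 26.
Task 5 has to be done before task 7 (must start by hour 26, minus 1-hour gap → hour 25). That means finishing by hour 25, i.e. starting by 25 − 4 = hour 21.
Task 4 feeds into task 5 (must start by hour 21, minus 2-hour gap → hour 19); so task 4 must finish by hour 19 and therefore start by hour 12.
For task 3: task 4 (must start by hour 12); task 7 (must start by hour 26, minus 1-hour gap → hour 25). The most restrictive is hour 12; with a 1-hour duration, task 3 must start by hour 11.
So task 3 can start as early as hour 8 and as late as hour 11, giving 11 − 8 = 3 hours of slack.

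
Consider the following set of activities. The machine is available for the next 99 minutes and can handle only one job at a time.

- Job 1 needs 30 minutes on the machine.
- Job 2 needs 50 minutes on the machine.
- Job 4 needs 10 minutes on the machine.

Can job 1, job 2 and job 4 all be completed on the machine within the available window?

Running back to back, the jobs need 30 + 50 + 10 = 90 minutes on the machine.
Since 90 ≤ 99, they fit within the window.

Yes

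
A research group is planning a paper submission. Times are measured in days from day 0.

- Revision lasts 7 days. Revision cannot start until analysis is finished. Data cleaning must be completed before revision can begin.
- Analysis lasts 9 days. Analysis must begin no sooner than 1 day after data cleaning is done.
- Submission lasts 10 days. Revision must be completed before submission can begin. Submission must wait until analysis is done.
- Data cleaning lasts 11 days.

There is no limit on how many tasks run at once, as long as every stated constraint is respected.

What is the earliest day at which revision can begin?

21

Data cleaning can start immediately at day 0; it finishes at day 11.
After data cleaning (finishes day 11, plus 1-day gap → day 12), analysis can start at day 12 and finishes at day 21.
Revision waits on analysis (finishes day 21); data cleaning (finishes day 11). The latest of these is day 21, which is the earliest revision can start.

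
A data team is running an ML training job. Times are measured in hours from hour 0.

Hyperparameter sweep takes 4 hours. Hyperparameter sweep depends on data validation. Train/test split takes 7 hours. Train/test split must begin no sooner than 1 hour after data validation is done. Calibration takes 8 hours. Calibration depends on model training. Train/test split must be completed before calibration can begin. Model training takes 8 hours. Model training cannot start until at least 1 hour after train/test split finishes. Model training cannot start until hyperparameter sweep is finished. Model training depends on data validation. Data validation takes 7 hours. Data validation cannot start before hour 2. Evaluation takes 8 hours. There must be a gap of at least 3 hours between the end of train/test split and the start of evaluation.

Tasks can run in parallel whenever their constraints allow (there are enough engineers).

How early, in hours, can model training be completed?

After its own release at hour 2, data validation can start at hour 2 and finishes at hour 9.
Hyperparameter sweep cannot begin until data validation (finishes hour 9). It runs from hour 9 to 9 + 4 = hour 13.
Train/test split cannot begin until data validation (finishes hour 9, plus 1-hour gap → hour 10). It runs from hour 10 to 10 + 7 = hour 17.
Model training cannot start until train/test split (finishes hour 17, plus 1-hour gap → hour 18); hyperparameter sweep (finishes hour 13); data validation (finishes hour 9). The controlling bound is hour 18, so model training finishes at 18 + 8 = hour 26.

26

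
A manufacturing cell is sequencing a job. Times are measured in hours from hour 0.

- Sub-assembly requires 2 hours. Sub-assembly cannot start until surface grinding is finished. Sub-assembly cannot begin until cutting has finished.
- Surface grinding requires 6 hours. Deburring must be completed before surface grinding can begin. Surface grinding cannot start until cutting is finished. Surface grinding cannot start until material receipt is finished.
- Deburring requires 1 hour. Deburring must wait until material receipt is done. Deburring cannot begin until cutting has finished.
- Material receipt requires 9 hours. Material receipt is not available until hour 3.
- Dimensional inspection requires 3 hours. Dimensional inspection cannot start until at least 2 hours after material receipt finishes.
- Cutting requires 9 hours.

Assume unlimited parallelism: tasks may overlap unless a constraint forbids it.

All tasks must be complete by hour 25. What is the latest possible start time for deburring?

16

Nothing follows sub-assembly; the deadline of hour 25 is its only limit. It must start by 25 − 2 = hour 23.
Surface grinding has to be done before sub-assembly (must start by hour 23). That means finishing by hour 23, i.e. starting by 23 − 6 = hour 17.
Deburring must finish before surface grinding (must start by hour 17). With a 1-hour duration, deburring must start by 17 − 1 = hour 16.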